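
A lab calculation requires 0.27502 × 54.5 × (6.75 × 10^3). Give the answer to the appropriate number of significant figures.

1.01 × 10^5

0.27502 × 54.5 × (6.75 × 10^3) = 101172.9825
Multiplication/division keeps the fewest significant figures: 0.27502 → 5 s.f., 54.5 → 3 s.f., 6.75 × 10^3 → 3 s.f.; limit is 3.
Rounded to 3 significant figures: 1.01 × 10^5.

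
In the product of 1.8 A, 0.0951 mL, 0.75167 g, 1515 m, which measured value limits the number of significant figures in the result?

1.8 A → 2 s.f.; 0.0951 mL → 3 s.f.; 0.75167 g → 5 s.f.; 1515 m → 4 s.f.
The fewest is 2 significant figures, from 1.8 A.

1.8 A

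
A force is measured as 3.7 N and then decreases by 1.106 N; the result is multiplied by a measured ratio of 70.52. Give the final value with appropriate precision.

1.8 × 10² N

3.7 N − 1.106 N = 2.594 N; the difference is limited to 1 decimal place (2 s.f.).
Carrying full precision, 2.594 × 70.52 = 182.92888 N; 70.52 has 4 s.f., so the result keeps min(2, 4) = 2 s.f.
Rounded to 2 significant figures: 1.8 × 10² N.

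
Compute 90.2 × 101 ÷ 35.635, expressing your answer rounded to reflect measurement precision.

256

90.2 × 101 ÷ 35.635 = 255.653149993…
Multiplication/division keeps the fewest significant figures: 90.2 → 3 s.f., 101 → 3 s.f., 35.635 → 5 s.f.; limit is 3.
Rounded to 3 significant figures: 256.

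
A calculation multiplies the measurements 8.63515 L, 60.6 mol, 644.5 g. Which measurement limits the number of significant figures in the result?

8.63515 L → 6 s.f.; 60.6 mol → 3 s.f.; 644.5 g → 4 s.f.
The fewest is 3 significant figures, from 60.6 mol.

60.6 mol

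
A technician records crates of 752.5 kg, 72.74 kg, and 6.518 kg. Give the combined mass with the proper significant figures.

831.8 kg

752.5 kg + 72.74 kg + 6.518 kg = 831.758 kg.
Addition/subtraction keeps the fewest decimal places: 752.5 → 1 decimal place, 72.74 → 2 decimal places, 6.518 → 3 decimal places; limit is 1.
Rounded to 1 decimal place: 831.8 kg.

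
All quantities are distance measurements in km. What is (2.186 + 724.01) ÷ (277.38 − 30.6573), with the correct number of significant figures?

2.186 + 724.01 = 726.196, limited to 2 d.p. → 5 s.f.; 277.38 − 30.6573 = 246.7227, limited to 2 d.p. → 5 s.f.
Carrying full precision, 726.196 ÷ 246.7227 = 2.94336921572…; keep min(5, 5) = 5 s.f.
Rounded to 5 significant figures: 2.9434.

2.9434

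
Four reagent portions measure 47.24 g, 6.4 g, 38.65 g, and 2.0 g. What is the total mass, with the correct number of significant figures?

94.3 g

47.24 g + 6.4 g + 38.65 g + 2.0 g = 94.29 g.
Addition/subtraction keeps the fewest decimal places: 47.24 → 2 decimal places, 6.4 → 1 decimal place, 38.65 → 2 decimal places, 2.0 → 1 decimal place; limit is 1.
Rounded to 1 decimal place: 94.3 g.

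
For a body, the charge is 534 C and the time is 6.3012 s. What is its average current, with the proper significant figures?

average current = 534 C ÷ 6.3012 s = 84.7457627119… A.
534 has 3 significant figures; 6.3012 has 5.
Division/multiplication keeps the fewest: 3 significant figures.
Rounded: 84.7 A.

84.7 A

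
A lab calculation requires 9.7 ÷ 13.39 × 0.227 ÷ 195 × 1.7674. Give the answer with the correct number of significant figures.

0.0015

9.7 ÷ 13.39 × 0.227 ÷ 195 × 1.7674 = 0.00149044945903…
Multiplication/division keeps the fewest significant figures: 9.7 → 2 s.f., 13.39 → 4 s.f., 0.227 → 3 s.f., 195 → 3 s.f., 1.7674 → 5 s.f.; limit is 2.
Rounded to 2 significant figures: 0.0015.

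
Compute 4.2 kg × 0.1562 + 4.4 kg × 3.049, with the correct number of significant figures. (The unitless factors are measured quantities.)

4.2 × 0.1562 = 0.65604 → 0.66 kg (2 s.f., last digit at the 10^-2 place).
4.4 × 3.049 = 13.4156 → 13 kg (2 s.f., last digit at the 10^0 place).
Sum: 14.07164 kg; keep the coarser place, 10^0.
Result: 14 kg.

14 kg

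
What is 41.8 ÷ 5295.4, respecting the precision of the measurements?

41.8 ÷ 5295.4 = 0.00789364353968…
Multiplication/division keeps the fewest significant figures: 41.8 → 3 s.f., 5295.4 → 5 s.f.; limit is 3.
Rounded to 3 significant figures: 0.00789.

0.00789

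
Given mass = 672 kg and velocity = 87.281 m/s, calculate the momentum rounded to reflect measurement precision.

momentum = 672 kg × 87.281 m/s = 58652.832 kg·m/s.
672 has 3 significant figures; 87.281 has 5.
Division/multiplication keeps the fewest: 3 significant figures.
Rounded: 5.87 × 10^4 kg·m/s.

5.87 × 10^4 kg·m/s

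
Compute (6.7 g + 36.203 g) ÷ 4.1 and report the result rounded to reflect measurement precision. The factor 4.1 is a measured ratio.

1.0 × 10¹ g

6.7 g + 36.203 g = 42.903 g; the sum is limited to 1 decimal place (3 s.f.).
Carrying full precision, 42.903 ÷ 4.1 = 10.4641463415… g; 4.1 has 2 s.f., so the result keeps min(3, 2) = 2 s.f.
Rounded to 2 significant figures: 1.0 × 10¹ g.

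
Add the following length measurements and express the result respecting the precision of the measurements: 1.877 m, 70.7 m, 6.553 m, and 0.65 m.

1.877 m + 70.7 m + 6.553 m + 0.65 m = 79.780 m.
Addition/subtraction keeps the fewest decimal places: 1.877 → 3 decimal places, 70.7 → 1 decimal place, 6.553 → 3 decimal places, 0.65 → 2 decimal places; limit is 1.
Rounded to 1 decimal place: 79.8 m.

79.8 m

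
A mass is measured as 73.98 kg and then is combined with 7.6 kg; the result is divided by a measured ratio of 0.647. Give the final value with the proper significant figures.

126 kg

73.98 kg + 7.6 kg = 81.58 kg; the sum is limited to 1 decimal place (3 s.f.).
Carrying full precision, 81.58 ÷ 0.647 = 126.089644513… kg; 0.647 has 3 s.f., so the result keeps min(3, 3) = 3 s.f.
Rounded to 3 significant figures: 126 kg.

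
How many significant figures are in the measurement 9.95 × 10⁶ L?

3

9.95 × 10⁶: in scientific notation every digit of the coefficient is significant.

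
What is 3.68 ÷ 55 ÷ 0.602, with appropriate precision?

3.68 ÷ 55 ÷ 0.602 = 0.111144669284…
Multiplication/division keeps the fewest significant figures: 3.68 → 3 s.f., 55 → 2 s.f., 0.602 → 3 s.f.; limit is 2.
Rounded to 2 significant figures: 0.11.

0.11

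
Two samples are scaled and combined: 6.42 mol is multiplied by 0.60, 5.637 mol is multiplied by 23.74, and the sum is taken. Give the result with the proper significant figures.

137.7 mol

6.42 × 0.60 = 3.852 → 3.9 mol (2 s.f., last digit at the 10^-1 place).
5.637 × 23.74 = 133.82238 → 133.8 mol (4 s.f., last digit at the 10^-1 place).
Sum: 137.67438 mol; keep the coarser place, 10^-1.
Result: 137.7 mol.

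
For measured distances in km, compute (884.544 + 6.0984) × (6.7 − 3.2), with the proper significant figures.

884.544 + 6.0984 = 890.6424, limited to 3 d.p. → 6 s.f.; 6.7 − 3.2 = 3.5, limited to 1 d.p. → 2 s.f.
Carrying full precision, 890.6424 × 3.5 = 3117.2484; keep min(6, 2) = 2 s.f.
Rounded to 2 significant figures: 3.1 × 10^3 km².

3.1 × 10^3 km²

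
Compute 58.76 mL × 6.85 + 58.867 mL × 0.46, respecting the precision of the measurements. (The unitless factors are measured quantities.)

430. mL

58.76 × 6.85 = 402.506 → 403 mL (3 s.f., last digit at the 10^0 place).
58.867 × 0.46 = 27.07882 → 27 mL (2 s.f., last digit at the 10^0 place).
Sum: 429.58482 mL; keep the coarser place, 10^0.
Result: 430. mL.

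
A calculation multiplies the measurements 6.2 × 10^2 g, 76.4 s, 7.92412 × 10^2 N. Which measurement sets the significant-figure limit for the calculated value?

6.2 × 10^2 g

6.2 × 10^2 g → 2 s.f.; 76.4 s → 3 s.f.; 7.92412 × 10^2 N → 6 s.f.
The fewest is 2 significant figures, from 6.2 × 10^2 g.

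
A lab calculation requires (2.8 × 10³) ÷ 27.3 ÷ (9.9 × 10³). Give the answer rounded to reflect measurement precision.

(2.8 × 10³) ÷ 27.3 ÷ (9.9 × 10³) = 0.01036001036…
Multiplication/division keeps the fewest significant figures: 2.8 × 10³ → 2 s.f., 27.3 → 3 s.f., 9.9 × 10³ → 2 s.f.; limit is 2.
Rounded to 2 significant figures: 0.010.

0.010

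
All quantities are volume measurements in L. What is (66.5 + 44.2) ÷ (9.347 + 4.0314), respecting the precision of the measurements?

8.275

66.5 + 44.2 = 110.7, limited to 1 d.p. → 4 s.f.; 9.347 + 4.0314 = 13.3784, limited to 3 d.p. → 5 s.f.
Carrying full precision, 110.7 ÷ 13.3784 = 8.27453208156…; keep min(4, 5) = 4 s.f.
Rounded to 4 significant figures: 8.275.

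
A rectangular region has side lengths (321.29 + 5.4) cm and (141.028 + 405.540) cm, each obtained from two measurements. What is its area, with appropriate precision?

321.29 + 5.4 = 326.69, limited to 1 d.p. → 4 s.f.; 141.028 + 405.540 = 546.568, limited to 3 d.p. → 6 s.f.
Carrying full precision, 326.69 × 546.568 = 178558.29992; keep min(4, 6) = 4 s.f.
Rounded to 4 significant figures: 1.786 × 10⁵ cm².

1.786 × 10⁵ cm²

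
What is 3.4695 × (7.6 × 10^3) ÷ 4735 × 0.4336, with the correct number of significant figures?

2.4

3.4695 × (7.6 × 10^3) ÷ 4735 × 0.4336 = 2.41462545301…
Multiplication/division keeps the fewest significant figures: 3.4695 → 5 s.f., 7.6 × 10^3 → 2 s.f., 4735 → 4 s.f., 0.4336 → 4 s.f.; limit is 2.
Rounded to 2 significant figures: 2.4.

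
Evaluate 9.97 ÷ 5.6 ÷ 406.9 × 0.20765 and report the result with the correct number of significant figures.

9.1 × 10⁻⁴

9.97 ÷ 5.6 ÷ 406.9 × 0.20765 = 0.000908555322473…
Multiplication/division keeps the fewest significant figures: 9.97 → 3 s.f., 5.6 → 2 s.f., 406.9 → 4 s.f., 0.20765 → 5 s.f.; limit is 2.
Rounded to 2 significant figures: 9.1 × 10⁻⁴.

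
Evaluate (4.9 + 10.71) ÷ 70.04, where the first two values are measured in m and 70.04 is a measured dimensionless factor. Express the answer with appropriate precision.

4.9 m + 10.71 m = 15.61 m; the sum is limited to 1 decimal place (3 s.f.).
Carrying full precision, 15.61 ÷ 70.04 = 0.222872644203… m; 70.04 has 4 s.f., so the result keeps min(3, 4) = 3 s.f.
Rounded to 3 significant figures: 0.223 m.

0.223 m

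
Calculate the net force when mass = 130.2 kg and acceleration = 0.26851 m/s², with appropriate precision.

34.96 N

net force = 130.2 kg × 0.26851 m/s² = 34.960002 N.
130.2 has 4 significant figures; 0.26851 has 5.
Division/multiplication keeps the fewest: 4 significant figures.
Rounded: 34.96 N.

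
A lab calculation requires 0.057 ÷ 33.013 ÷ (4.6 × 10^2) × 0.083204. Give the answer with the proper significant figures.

3.1 × 10^-7

0.057 ÷ 33.013 ÷ (4.6 × 10^2) × 0.083204 = 3.12303058479 × 10^-7…
Multiplication/division keeps the fewest significant figures: 0.057 → 2 s.f., 33.013 → 5 s.f., 4.6 × 10^2 → 2 s.f., 0.083204 → 5 s.f.; limit is 2.
Rounded to 2 significant figures: 3.1 × 10^-7.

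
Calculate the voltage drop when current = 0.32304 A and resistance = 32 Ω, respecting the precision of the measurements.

voltage drop = 0.32304 A × 32 Ω = 10.33728 V.
0.32304 has 5 significant figures; 32 has 2.
Division/multiplication keeps the fewest: 2 significant figures.
Rounded: 1.0 × 10¹ V.

1.0 × 10¹ V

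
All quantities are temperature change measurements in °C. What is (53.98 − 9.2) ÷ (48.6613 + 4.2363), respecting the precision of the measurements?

53.98 − 9.2 = 44.78, limited to 1 d.p. → 3 s.f.; 48.6613 + 4.2363 = 52.8976, limited to 4 d.p. → 6 s.f.
Carrying full precision, 44.78 ÷ 52.8976 = 0.846541241947…; keep min(3, 6) = 3 s.f.
Rounded to 3 significant figures: 0.847.

0.847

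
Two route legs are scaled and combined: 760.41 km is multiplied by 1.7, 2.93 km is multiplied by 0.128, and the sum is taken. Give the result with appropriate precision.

760.41 × 1.7 = 1292.697 → 1.3 × 10³ km (2 s.f., last digit at the 10^2 place).
2.93 × 0.128 = 0.37504 → 3.75 × 10⁻¹ km (3 s.f., last digit at the 10^-3 place).
Sum: 1293.07204 km; keep the coarser place, 10^2.
Result: 1.3 × 10³ km.

1.3 × 10³ km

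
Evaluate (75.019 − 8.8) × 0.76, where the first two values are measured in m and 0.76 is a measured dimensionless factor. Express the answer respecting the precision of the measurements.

75.019 m − 8.8 m = 66.219 m; the difference is limited to 1 decimal place (3 s.f.).
Carrying full precision, 66.219 × 0.76 = 50.32644 m; 0.76 has 2 s.f., so the result keeps min(3, 2) = 2 s.f.
Rounded to 2 significant figures: 5.0 × 10^1 m.

5.0 × 10^1 m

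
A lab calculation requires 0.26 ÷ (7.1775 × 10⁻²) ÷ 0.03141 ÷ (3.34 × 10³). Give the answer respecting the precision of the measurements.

0.26 ÷ (7.1775 × 10⁻²) ÷ 0.03141 ÷ (3.34 × 10³) = 0.034529138558…
Multiplication/division keeps the fewest significant figures: 0.26 → 2 s.f., 7.1775 × 10⁻² → 5 s.f., 0.03141 → 4 s.f., 3.34 × 10³ → 3 s.f.; limit is 2.
Rounded to 2 significant figures: 0.035.

0.035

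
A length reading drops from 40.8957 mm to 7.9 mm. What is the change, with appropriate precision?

40.8957 mm − 7.9 mm = 32.9957 mm.
Addition/subtraction keeps the fewest decimal places: 40.8957 → 4 decimal places, 7.9 → 1 decimal place; limit is 1.
Rounded to 1 decimal place: 33.0 mm.

33.0 mm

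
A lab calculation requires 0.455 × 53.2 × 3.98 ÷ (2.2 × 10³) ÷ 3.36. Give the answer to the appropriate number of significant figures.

0.455 × 53.2 × 3.98 ÷ (2.2 × 10³) ÷ 3.36 = 0.0130329924242…
Multiplication/division keeps the fewest significant figures: 0.455 → 3 s.f., 53.2 → 3 s.f., 3.98 → 3 s.f., 2.2 × 10³ → 2 s.f., 3.36 → 3 s.f.; limit is 2.
Rounded to 2 significant figures: 0.013.

0.013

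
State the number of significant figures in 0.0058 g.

0.0058: leading zeros are not significant.

2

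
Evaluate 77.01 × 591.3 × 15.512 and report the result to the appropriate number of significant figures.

77.01 × 591.3 × 15.512 = 706354.633656
Multiplication/division keeps the fewest significant figures: 77.01 → 4 s.f., 591.3 → 4 s.f., 15.512 → 5 s.f.; limit is 4.
Rounded to 4 significant figures: 7.064 × 10^5.

7.064 × 10^5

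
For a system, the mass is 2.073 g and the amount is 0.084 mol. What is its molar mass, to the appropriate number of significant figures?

molar mass = 2.073 g ÷ 0.084 mol = 24.6785714286… g/mol.
2.073 has 4 significant figures; 0.084 has 2.
Division/multiplication keeps the fewest: 2 significant figures.
Rounded: 25 g/mol.

25 g/mol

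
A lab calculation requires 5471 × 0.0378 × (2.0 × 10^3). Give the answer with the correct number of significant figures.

4.1 × 10^5

5471 × 0.0378 × (2.0 × 10^3) = 413607.6
Multiplication/division keeps the fewest significant figures: 5471 → 4 s.f., 0.0378 → 3 s.f., 2.0 × 10^3 → 2 s.f.; limit is 2.
Rounded to 2 significant figures: 4.1 × 10^5.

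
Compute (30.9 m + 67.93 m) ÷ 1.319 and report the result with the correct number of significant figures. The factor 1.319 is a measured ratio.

30.9 m + 67.93 m = 98.83 m; the sum is limited to 1 decimal place (3 s.f.).
Carrying full precision, 98.83 ÷ 1.319 = 74.9279757392… m; 1.319 has 4 s.f., so the result keeps min(3, 4) = 3 s.f.
Rounded to 3 significant figures: 74.9 m.

74.9 m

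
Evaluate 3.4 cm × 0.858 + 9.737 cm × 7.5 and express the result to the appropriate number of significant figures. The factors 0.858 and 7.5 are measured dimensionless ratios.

76 cm

3.4 × 0.858 = 2.9172 → 2.9 cm (2 s.f., last digit at the 10^-1 place).
9.737 × 7.5 = 73.0275 → 73 cm (2 s.f., last digit at the 10^0 place).
Sum: 75.9447 cm; keep the coarser place, 10^0.
Result: 76 cm.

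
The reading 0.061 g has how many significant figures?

0.061: leading zeros are not significant.

2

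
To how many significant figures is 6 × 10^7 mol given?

1

6 × 10^7: in scientific notation every digit of the coefficient is significant.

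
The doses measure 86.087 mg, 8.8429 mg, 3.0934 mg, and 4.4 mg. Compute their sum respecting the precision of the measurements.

86.087 mg + 8.8429 mg + 3.0934 mg + 4.4 mg = 102.4233 mg.
Addition/subtraction keeps the fewest decimal places: 86.087 → 3 decimal places, 8.8429 → 4 decimal places, 3.0934 → 4 decimal places, 4.4 → 1 decimal place; limit is 1.
Rounded to 1 decimal place: 1.024 × 10^2 mg.

1.024 × 10^2 mg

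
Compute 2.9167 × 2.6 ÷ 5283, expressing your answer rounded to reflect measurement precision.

0.0014

2.9167 × 2.6 ÷ 5283 = 0.00143543819799…
Multiplication/division keeps the fewest significant figures: 2.9167 → 5 s.f., 2.6 → 2 s.f., 5283 → 4 s.f.; limit is 2.
Rounded to 2 significant figures: 0.0014.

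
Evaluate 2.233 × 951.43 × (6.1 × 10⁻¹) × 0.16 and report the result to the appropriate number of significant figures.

2.1 × 10²

2.233 × 951.43 × (6.1 × 10⁻¹) × 0.16 = 207.355415344
Multiplication/division keeps the fewest significant figures: 2.233 → 4 s.f., 951.43 → 5 s.f., 6.1 × 10⁻¹ → 2 s.f., 0.16 → 2 s.f.; limit is 2.
Rounded to 2 significant figures: 2.1 × 10².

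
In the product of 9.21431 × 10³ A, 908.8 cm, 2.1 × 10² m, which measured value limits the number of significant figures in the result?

2.1 × 10² m

9.21431 × 10³ A → 6 s.f.; 908.8 cm → 4 s.f.; 2.1 × 10² m → 2 s.f.
The fewest is 2 significant figures, from 2.1 × 10² m.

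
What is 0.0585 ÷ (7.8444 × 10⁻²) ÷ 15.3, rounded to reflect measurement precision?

0.0585 ÷ (7.8444 × 10⁻²) ÷ 15.3 = 0.0487421525134…
Multiplication/division keeps the fewest significant figures: 0.0585 → 3 s.f., 7.8444 × 10⁻² → 5 s.f., 15.3 → 3 s.f.; limit is 3.
Rounded to 3 significant figures: 0.0487.

0.0487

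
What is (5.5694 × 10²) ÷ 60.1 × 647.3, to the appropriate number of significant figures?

6.00 × 10³

(5.5694 × 10²) ÷ 60.1 × 647.3 = 5998.45693844…
Multiplication/division keeps the fewest significant figures: 5.5694 × 10² → 5 s.f., 60.1 → 3 s.f., 647.3 → 4 s.f.; limit is 3.
Rounded to 3 significant figures: 6.00 × 10³.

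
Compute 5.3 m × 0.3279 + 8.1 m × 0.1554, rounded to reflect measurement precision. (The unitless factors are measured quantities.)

5.3 × 0.3279 = 1.73787 → 1.7 m (2 s.f., last digit at the 10^-1 place).
8.1 × 0.1554 = 1.25874 → 1.3 m (2 s.f., last digit at the 10^-1 place).
Sum: 2.99661 m; keep the coarser place, 10^-1.
Result: 3.0 m.

3.0 m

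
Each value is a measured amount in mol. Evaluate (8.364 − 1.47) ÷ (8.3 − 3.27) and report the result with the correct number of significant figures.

8.364 − 1.47 = 6.894, limited to 2 d.p. → 3 s.f.; 8.3 − 3.27 = 5.03, limited to 1 d.p. → 2 s.f.
Carrying full precision, 6.894 ÷ 5.03 = 1.37057654076…; keep min(3, 2) = 2 s.f.
Rounded to 2 significant figures: 1.4.

1.4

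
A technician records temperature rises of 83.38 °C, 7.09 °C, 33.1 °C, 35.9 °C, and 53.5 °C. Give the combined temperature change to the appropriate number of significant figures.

83.38 °C + 7.09 °C + 33.1 °C + 35.9 °C + 53.5 °C = 212.97 °C.
Addition/subtraction keeps the fewest decimal places: 83.38 → 2 decimal places, 7.09 → 2 decimal places, 33.1 → 1 decimal place, 35.9 → 1 decimal place, 53.5 → 1 decimal place; limit is 1.
Rounded to 1 decimal place: 213.0 °C.

213.0 °C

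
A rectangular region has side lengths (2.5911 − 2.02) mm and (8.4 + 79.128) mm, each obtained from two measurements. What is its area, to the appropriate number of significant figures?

2.5911 − 2.02 = 0.5711, limited to 2 d.p. → 2 s.f.; 8.4 + 79.128 = 87.528, limited to 1 d.p. → 3 s.f.
Carrying full precision, 0.5711 × 87.528 = 49.9872408; keep min(2, 3) = 2 s.f.
Rounded to 2 significant figures: 5.0 × 10^1 mm².

5.0 × 10^1 mm²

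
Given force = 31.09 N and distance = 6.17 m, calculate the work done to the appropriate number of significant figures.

work done = 31.09 N × 6.17 m = 191.8253 J.
31.09 has 4 significant figures; 6.17 has 3.
Division/multiplication keeps the fewest: 3 significant figures.
Rounded: 192 J.

192 J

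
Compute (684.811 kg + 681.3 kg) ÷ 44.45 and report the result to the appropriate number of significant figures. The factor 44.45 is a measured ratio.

30.73 kg

684.811 kg + 681.3 kg = 1366.111 kg; the sum is limited to 1 decimal place (5 s.f.).
Carrying full precision, 1366.111 ÷ 44.45 = 30.733655793… kg; 44.45 has 4 s.f., so the result keeps min(5, 4) = 4 s.f.
Rounded to 4 significant figures: 30.73 kg.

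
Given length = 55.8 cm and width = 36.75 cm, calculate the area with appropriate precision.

area = 55.8 cm × 36.75 cm = 2050.65 cm².
55.8 has 3 significant figures; 36.75 has 4.
Division/multiplication keeps the fewest: 3 significant figures.
Rounded: 2.05 × 10^3 cm².

2.05 × 10^3 cm²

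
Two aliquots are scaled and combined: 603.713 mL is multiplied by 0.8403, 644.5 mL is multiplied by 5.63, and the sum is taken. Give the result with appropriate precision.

4.14 × 10^3 mL

603.713 × 0.8403 = 507.3000339 → 5.073 × 10^2 mL (4 s.f., last digit at the 10^-1 place).
644.5 × 5.63 = 3628.535 → 3.63 × 10^3 mL (3 s.f., last digit at the 10^1 place).
Sum: 4135.8350339 mL; keep the coarser place, 10^1.
Result: 4.14 × 10^3 mL.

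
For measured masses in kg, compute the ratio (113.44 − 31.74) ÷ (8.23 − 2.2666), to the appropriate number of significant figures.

113.44 − 31.74 = 81.70, limited to 2 d.p. → 4 s.f.; 8.23 − 2.2666 = 5.9634, limited to 2 d.p. → 3 s.f.
Carrying full precision, 81.70 ÷ 5.9634 = 13.7002381192…; keep min(4, 3) = 3 s.f.
Rounded to 3 significant figures: 13.7.

13.7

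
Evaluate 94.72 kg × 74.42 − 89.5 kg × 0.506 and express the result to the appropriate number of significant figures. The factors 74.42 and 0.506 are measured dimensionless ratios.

94.72 × 74.42 = 7049.0624 → 7.049 × 10^3 kg (4 s.f., last digit at the 10^0 place).
89.5 × 0.506 = 45.287 → 45.3 kg (3 s.f., last digit at the 10^-1 place).
Difference: 7003.7754 kg; keep the coarser place, 10^0.
Result: 7.004 × 10^3 kg.

7.004 × 10^3 kg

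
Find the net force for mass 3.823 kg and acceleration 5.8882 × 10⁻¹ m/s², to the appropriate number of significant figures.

2.251 N

net force = 3.823 kg × 5.8882 × 10⁻¹ m/s² = 2.25105886 N.
3.823 has 4 significant figures; 5.8882 × 10⁻¹ has 5.
Division/multiplication keeps the fewest: 4 significant figures.
Rounded: 2.251 N.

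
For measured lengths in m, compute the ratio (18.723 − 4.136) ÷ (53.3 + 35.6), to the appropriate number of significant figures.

0.164

18.723 − 4.136 = 14.587, limited to 3 d.p. → 5 s.f.; 53.3 + 35.6 = 88.9, limited to 1 d.p. → 3 s.f.
Carrying full precision, 14.587 ÷ 88.9 = 0.164083239595…; keep min(5, 3) = 3 s.f.
Rounded to 3 significant figures: 0.164.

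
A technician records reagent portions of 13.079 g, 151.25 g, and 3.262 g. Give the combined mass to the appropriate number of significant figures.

13.079 g + 151.25 g + 3.262 g = 167.591 g.
Addition/subtraction keeps the fewest decimal places: 13.079 → 3 decimal places, 151.25 → 2 decimal places, 3.262 → 3 decimal places; limit is 2.
Rounded to 2 decimal places: 1.6759 × 10² g.

1.6759 × 10² g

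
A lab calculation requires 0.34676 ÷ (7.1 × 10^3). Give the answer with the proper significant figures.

0.34676 ÷ (7.1 × 10^3) = 0.0000488394366197…
Multiplication/division keeps the fewest significant figures: 0.34676 → 5 s.f., 7.1 × 10^3 → 2 s.f.; limit is 2.
Rounded to 2 significant figures: 4.9 × 10^-5.

4.9 × 10^-5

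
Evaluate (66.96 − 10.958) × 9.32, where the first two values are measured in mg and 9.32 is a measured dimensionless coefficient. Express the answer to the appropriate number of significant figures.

522 mg

66.96 mg − 10.958 mg = 56.002 mg; the difference is limited to 2 decimal places (4 s.f.).
Carrying full precision, 56.002 × 9.32 = 521.93864 mg; 9.32 has 3 s.f., so the result keeps min(4, 3) = 3 s.f.
Rounded to 3 significant figures: 522 mg.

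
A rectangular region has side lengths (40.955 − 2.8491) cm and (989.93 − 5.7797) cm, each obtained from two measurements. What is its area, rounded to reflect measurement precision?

37502 cm²

40.955 − 2.8491 = 38.1059, limited to 3 d.p. → 5 s.f.; 989.93 − 5.7797 = 984.1503, limited to 2 d.p. → 5 s.f.
Carrying full precision, 38.1059 × 984.1503 = 37501.9329168…; keep min(5, 5) = 5 s.f.
Rounded to 5 significant figures: 37502 cm².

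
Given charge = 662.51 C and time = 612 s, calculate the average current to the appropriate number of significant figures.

1.08 A

average current = 662.51 C ÷ 612 s = 1.08253267974… A.
662.51 has 5 significant figures; 612 has 3.
Division/multiplication keeps the fewest: 3 significant figures.
Rounded: 1.08 A.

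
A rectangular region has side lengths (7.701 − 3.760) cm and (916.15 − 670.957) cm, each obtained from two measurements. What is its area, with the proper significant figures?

7.701 − 3.760 = 3.941, limited to 3 d.p. → 4 s.f.; 916.15 − 670.957 = 245.193, limited to 2 d.p. → 5 s.f.
Carrying full precision, 3.941 × 245.193 = 966.305613; keep min(4, 5) = 4 s.f.
Rounded to 4 significant figures: 966.3 cm².

966.3 cm²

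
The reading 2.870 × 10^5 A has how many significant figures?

2.870 × 10^5: in scientific notation every digit of the coefficient is significant.

4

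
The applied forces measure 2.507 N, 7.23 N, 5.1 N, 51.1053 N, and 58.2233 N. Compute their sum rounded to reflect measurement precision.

124.2 N

2.507 N + 7.23 N + 5.1 N + 51.1053 N + 58.2233 N = 124.1656 N.
Addition/subtraction keeps the fewest decimal places: 2.507 → 3 decimal places, 7.23 → 2 decimal places, 5.1 → 1 decimal place, 51.1053 → 4 decimal places, 58.2233 → 4 decimal places; limit is 1.
Rounded to 1 decimal place: 124.2 N.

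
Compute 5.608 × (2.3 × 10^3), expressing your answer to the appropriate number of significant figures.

5.608 × (2.3 × 10^3) = 12898.4
Multiplication/division keeps the fewest significant figures: 5.608 → 4 s.f., 2.3 × 10^3 → 2 s.f.; limit is 2.
Rounded to 2 significant figures: 1.3 × 10^4.

1.3 × 10^4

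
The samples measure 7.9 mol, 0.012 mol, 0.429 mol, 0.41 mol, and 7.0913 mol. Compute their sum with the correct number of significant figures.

7.9 mol + 0.012 mol + 0.429 mol + 0.41 mol + 7.0913 mol = 15.8423 mol.
Addition/subtraction keeps the fewest decimal places: 7.9 → 1 decimal place, 0.012 → 3 decimal places, 0.429 → 3 decimal places, 0.41 → 2 decimal places, 7.0913 → 4 decimal places; limit is 1.
Rounded to 1 decimal place: 15.8 mol.

15.8 mol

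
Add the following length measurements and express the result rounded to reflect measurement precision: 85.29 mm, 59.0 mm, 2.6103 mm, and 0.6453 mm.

85.29 mm + 59.0 mm + 2.6103 mm + 0.6453 mm = 147.5456 mm.
Addition/subtraction keeps the fewest decimal places: 85.29 → 2 decimal places, 59.0 → 1 decimal place, 2.6103 → 4 decimal places, 0.6453 → 4 decimal places; limit is 1.
Rounded to 1 decimal place: 147.5 mm.

147.5 mm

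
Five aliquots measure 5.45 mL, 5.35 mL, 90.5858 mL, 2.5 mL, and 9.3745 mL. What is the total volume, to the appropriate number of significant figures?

113.3 mL

5.45 mL + 5.35 mL + 90.5858 mL + 2.5 mL + 9.3745 mL = 113.2603 mL.
Addition/subtraction keeps the fewest decimal places: 5.45 → 2 decimal places, 5.35 → 2 decimal places, 90.5858 → 4 decimal places, 2.5 → 1 decimal place, 9.3745 → 4 decimal places; limit is 1.
Rounded to 1 decimal place: 113.3 mL.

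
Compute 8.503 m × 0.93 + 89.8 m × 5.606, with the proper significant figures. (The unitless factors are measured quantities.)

8.503 × 0.93 = 7.90779 → 7.9 m (2 s.f., last digit at the 10^-1 place).
89.8 × 5.606 = 503.4188 → 503 m (3 s.f., last digit at the 10^0 place).
Sum: 511.32659 m; keep the coarser place, 10^0.
Result: 511 m.

511 m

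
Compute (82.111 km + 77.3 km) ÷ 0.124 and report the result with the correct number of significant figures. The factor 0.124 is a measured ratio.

1.29 × 10^3 km

82.111 km + 77.3 km = 159.411 km; the sum is limited to 1 decimal place (4 s.f.).
Carrying full precision, 159.411 ÷ 0.124 = 1285.57258065… km; 0.124 has 3 s.f., so the result keeps min(4, 3) = 3 s.f.
Rounded to 3 significant figures: 1.29 × 10^3 km.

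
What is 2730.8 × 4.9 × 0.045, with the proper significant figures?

2730.8 × 4.9 × 0.045 = 602.1414
Multiplication/division keeps the fewest significant figures: 2730.8 → 5 s.f., 4.9 → 2 s.f., 0.045 → 2 s.f.; limit is 2.
Rounded to 2 significant figures: 6.0 × 10².

6.0 × 10²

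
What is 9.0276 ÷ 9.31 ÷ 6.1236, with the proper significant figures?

0.158

9.0276 ÷ 9.31 ÷ 6.1236 = 0.158349177723…
Multiplication/division keeps the fewest significant figures: 9.0276 → 5 s.f., 9.31 → 3 s.f., 6.1236 → 5 s.f.; limit is 3.
Rounded to 3 significant figures: 0.158.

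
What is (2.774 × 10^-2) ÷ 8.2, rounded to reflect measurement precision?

0.0034

(2.774 × 10^-2) ÷ 8.2 = 0.00338292682927…
Multiplication/division keeps the fewest significant figures: 2.774 × 10^-2 → 4 s.f., 8.2 → 2 s.f.; limit is 2.
Rounded to 2 significant figures: 0.0034.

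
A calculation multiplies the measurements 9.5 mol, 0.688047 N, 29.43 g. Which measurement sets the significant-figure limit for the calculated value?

9.5 mol

9.5 mol → 2 s.f.; 0.688047 N → 6 s.f.; 29.43 g → 4 s.f.
The fewest is 2 significant figures, from 9.5 mol.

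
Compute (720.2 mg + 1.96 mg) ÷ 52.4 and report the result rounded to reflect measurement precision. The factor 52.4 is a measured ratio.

720.2 mg + 1.96 mg = 722.16 mg; the sum is limited to 1 decimal place (4 s.f.).
Carrying full precision, 722.16 ÷ 52.4 = 13.7816793893… mg; 52.4 has 3 s.f., so the result keeps min(4, 3) = 3 s.f.
Rounded to 3 significant figures: 13.8 mg.

13.8 mg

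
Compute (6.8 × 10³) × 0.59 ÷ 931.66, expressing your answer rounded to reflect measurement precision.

4.3

(6.8 × 10³) × 0.59 ÷ 931.66 = 4.30629199493…
Multiplication/division keeps the fewest significant figures: 6.8 × 10³ → 2 s.f., 0.59 → 2 s.f., 931.66 → 5 s.f.; limit is 2.
Rounded to 2 significant figures: 4.3.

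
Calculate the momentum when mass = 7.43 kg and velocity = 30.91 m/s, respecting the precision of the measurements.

momentum = 7.43 kg × 30.91 m/s = 229.6613 kg·m/s.
7.43 has 3 significant figures; 30.91 has 4.
Division/multiplication keeps the fewest: 3 significant figures.
Rounded: 230. kg·m/s.

230. kg·m/s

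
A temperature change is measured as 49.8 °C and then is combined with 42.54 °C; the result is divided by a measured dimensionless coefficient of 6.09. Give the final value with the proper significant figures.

15.2 °C

49.8 °C + 42.54 °C = 92.34 °C; the sum is limited to 1 decimal place (3 s.f.).
Carrying full precision, 92.34 ÷ 6.09 = 15.1625615764… °C; 6.09 has 3 s.f., so the result keeps min(3, 3) = 3 s.f.
Rounded to 3 significant figures: 15.2 °C.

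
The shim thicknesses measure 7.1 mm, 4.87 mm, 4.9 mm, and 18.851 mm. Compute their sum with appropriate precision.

35.7 mm

7.1 mm + 4.87 mm + 4.9 mm + 18.851 mm = 35.721 mm.
Addition/subtraction keeps the fewest decimal places: 7.1 → 1 decimal place, 4.87 → 2 decimal places, 4.9 → 1 decimal place, 18.851 → 3 decimal places; limit is 1.
Rounded to 1 decimal place: 35.7 mm.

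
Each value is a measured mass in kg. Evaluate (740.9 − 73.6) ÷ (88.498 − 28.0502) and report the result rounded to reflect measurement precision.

740.9 − 73.6 = 667.3, limited to 1 d.p. → 4 s.f.; 88.498 − 28.0502 = 60.4478, limited to 3 d.p. → 5 s.f.
Carrying full precision, 667.3 ÷ 60.4478 = 11.0392768637…; keep min(4, 5) = 4 s.f.
Rounded to 4 significant figures: 11.04.

11.04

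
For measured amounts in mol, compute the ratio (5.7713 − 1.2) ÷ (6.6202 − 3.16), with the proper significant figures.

5.7713 − 1.2 = 4.5713, limited to 1 d.p. → 2 s.f.; 6.6202 − 3.16 = 3.4602, limited to 2 d.p. → 3 s.f.
Carrying full precision, 4.5713 ÷ 3.4602 = 1.32110860644…; keep min(2, 3) = 2 s.f.
Rounded to 2 significant figures: 1.3.

1.3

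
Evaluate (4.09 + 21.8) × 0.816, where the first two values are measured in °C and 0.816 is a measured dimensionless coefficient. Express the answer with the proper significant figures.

21.1 °C

4.09 °C + 21.8 °C = 25.89 °C; the sum is limited to 1 decimal place (3 s.f.).
Carrying full precision, 25.89 × 0.816 = 21.12624 °C; 0.816 has 3 s.f., so the result keeps min(3, 3) = 3 s.f.
Rounded to 3 significant figures: 21.1 °C.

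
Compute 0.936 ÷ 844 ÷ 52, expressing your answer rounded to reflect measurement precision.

0.936 ÷ 844 ÷ 52 = 0.000021327014218…
Multiplication/division keeps the fewest significant figures: 0.936 → 3 s.f., 844 → 3 s.f., 52 → 2 s.f.; limit is 2.
Rounded to 2 significant figures: 2.1 × 10^-5.

2.1 × 10^-5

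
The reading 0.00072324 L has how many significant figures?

0.00072324: leading zeros are not significant.

5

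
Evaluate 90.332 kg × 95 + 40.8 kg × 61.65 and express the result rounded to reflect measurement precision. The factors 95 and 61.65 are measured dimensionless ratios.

1.11 × 10^4 kg

90.332 × 95 = 8581.54 → 8.6 × 10^3 kg (2 s.f., last digit at the 10^2 place).
40.8 × 61.65 = 2515.32 → 2.52 × 10^3 kg (3 s.f., last digit at the 10^1 place).
Sum: 11096.86 kg; keep the coarser place, 10^2.
Result: 1.11 × 10^4 kg.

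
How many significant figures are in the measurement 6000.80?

6

6000.80: trailing zeros after a decimal point are significant; zeros between nonzero digits are significant.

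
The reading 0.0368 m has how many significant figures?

3

0.0368: leading zeros are not significant.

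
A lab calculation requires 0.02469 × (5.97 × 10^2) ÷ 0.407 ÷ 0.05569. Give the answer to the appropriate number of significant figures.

650.

0.02469 × (5.97 × 10^2) ÷ 0.407 ÷ 0.05569 = 650.315033687…
Multiplication/division keeps the fewest significant figures: 0.02469 → 4 s.f., 5.97 × 10^2 → 3 s.f., 0.407 → 3 s.f., 0.05569 → 4 s.f.; limit is 3.
Rounded to 3 significant figures: 650.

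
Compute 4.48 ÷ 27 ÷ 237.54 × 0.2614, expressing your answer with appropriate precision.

1.8 × 10^-4

4.48 ÷ 27 ÷ 237.54 × 0.2614 = 0.000182592561409…
Multiplication/division keeps the fewest significant figures: 4.48 → 3 s.f., 27 → 2 s.f., 237.54 → 5 s.f., 0.2614 → 4 s.f.; limit is 2.
Rounded to 2 significant figures: 1.8 × 10^-4.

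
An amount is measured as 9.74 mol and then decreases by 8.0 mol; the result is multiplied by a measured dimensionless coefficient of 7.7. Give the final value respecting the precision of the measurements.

13 mol

9.74 mol − 8.0 mol = 1.74 mol; the difference is limited to 1 decimal place (2 s.f.).
Carrying full precision, 1.74 × 7.7 = 13.398 mol; 7.7 has 2 s.f., so the result keeps min(2, 2) = 2 s.f.
Rounded to 2 significant figures: 13 mol.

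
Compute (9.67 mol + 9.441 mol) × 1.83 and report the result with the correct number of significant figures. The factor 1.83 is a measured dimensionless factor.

35.0 mol

9.67 mol + 9.441 mol = 19.111 mol; the sum is limited to 2 decimal places (4 s.f.).
Carrying full precision, 19.111 × 1.83 = 34.97313 mol; 1.83 has 3 s.f., so the result keeps min(4, 3) = 3 s.f.
Rounded to 3 significant figures: 35.0 mol.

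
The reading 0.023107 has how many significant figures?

0.023107: leading zeros are not significant; zeros between nonzero digits are significant.

5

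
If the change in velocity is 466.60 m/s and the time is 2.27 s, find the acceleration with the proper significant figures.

acceleration = 466.60 m/s ÷ 2.27 s = 205.550660793… m/s².
466.60 has 5 significant figures; 2.27 has 3.
Division/multiplication keeps the fewest: 3 significant figures.
Rounded: 206 m/s².

206 m/s²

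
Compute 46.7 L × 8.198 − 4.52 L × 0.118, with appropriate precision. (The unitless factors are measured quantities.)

382 L

46.7 × 8.198 = 382.8466 → 383 L (3 s.f., last digit at the 10^0 place).
4.52 × 0.118 = 0.53336 → 0.533 L (3 s.f., last digit at the 10^-3 place).
Difference: 382.31324 L; keep the coarser place, 10^0.
Result: 382 L.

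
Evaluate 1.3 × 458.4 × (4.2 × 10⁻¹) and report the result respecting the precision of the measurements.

1.3 × 458.4 × (4.2 × 10⁻¹) = 250.2864
Multiplication/division keeps the fewest significant figures: 1.3 → 2 s.f., 458.4 → 4 s.f., 4.2 × 10⁻¹ → 2 s.f.; limit is 2.
Rounded to 2 significant figures: 2.5 × 10².

2.5 × 10²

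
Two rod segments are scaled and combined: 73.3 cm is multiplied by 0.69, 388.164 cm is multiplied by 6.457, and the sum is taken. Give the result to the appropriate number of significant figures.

73.3 × 0.69 = 50.577 → 51 cm (2 s.f., last digit at the 10^0 place).
388.164 × 6.457 = 2506.374948 → 2506 cm (4 s.f., last digit at the 10^0 place).
Sum: 2556.951948 cm; keep the coarser place, 10^0.
Result: 2557 cm.

2557 cm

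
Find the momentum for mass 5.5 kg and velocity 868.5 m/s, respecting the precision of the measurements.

4.8 × 10^3 kg·m/s

momentum = 5.5 kg × 868.5 m/s = 4776.75 kg·m/s.
5.5 has 2 significant figures; 868.5 has 4.
Division/multiplication keeps the fewest: 2 significant figures.
Rounded: 4.8 × 10^3 kg·m/s.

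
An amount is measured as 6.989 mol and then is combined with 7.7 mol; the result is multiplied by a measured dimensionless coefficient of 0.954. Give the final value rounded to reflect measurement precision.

6.989 mol + 7.7 mol = 14.689 mol; the sum is limited to 1 decimal place (3 s.f.).
Carrying full precision, 14.689 × 0.954 = 14.013306 mol; 0.954 has 3 s.f., so the result keeps min(3, 3) = 3 s.f.
Rounded to 3 significant figures: 14.0 mol.

14.0 mol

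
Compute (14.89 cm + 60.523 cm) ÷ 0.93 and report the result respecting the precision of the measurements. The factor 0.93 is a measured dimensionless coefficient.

81 cm

14.89 cm + 60.523 cm = 75.413 cm; the sum is limited to 2 decimal places (4 s.f.).
Carrying full precision, 75.413 ÷ 0.93 = 81.0892473118… cm; 0.93 has 2 s.f., so the result keeps min(4, 2) = 2 s.f.
Rounded to 2 significant figures: 81 cm.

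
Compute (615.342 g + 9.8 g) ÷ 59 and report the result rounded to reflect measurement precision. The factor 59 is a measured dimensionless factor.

11 g

615.342 g + 9.8 g = 625.142 g; the sum is limited to 1 decimal place (4 s.f.).
Carrying full precision, 625.142 ÷ 59 = 10.5956271186… g; 59 has 2 s.f., so the result keeps min(4, 2) = 2 s.f.
Rounded to 2 significant figures: 11 g.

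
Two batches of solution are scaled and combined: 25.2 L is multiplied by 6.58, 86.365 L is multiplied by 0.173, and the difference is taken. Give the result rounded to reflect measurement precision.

25.2 × 6.58 = 165.816 → 166 L (3 s.f., last digit at the 10^0 place).
86.365 × 0.173 = 14.941145 → 14.9 L (3 s.f., last digit at the 10^-1 place).
Difference: 150.874855 L; keep the coarser place, 10^0.
Result: 151 L.

151 L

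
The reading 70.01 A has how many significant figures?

4

70.01: zeros between nonzero digits are significant.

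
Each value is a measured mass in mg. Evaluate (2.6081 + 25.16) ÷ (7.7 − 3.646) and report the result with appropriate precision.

2.6081 + 25.16 = 27.7681, limited to 2 d.p. → 4 s.f.; 7.7 − 3.646 = 4.054, limited to 1 d.p. → 2 s.f.
Carrying full precision, 27.7681 ÷ 4.054 = 6.84955599408…; keep min(4, 2) = 2 s.f.
Rounded to 2 significant figures: 6.8.

6.8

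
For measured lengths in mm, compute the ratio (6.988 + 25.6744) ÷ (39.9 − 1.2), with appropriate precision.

0.844

6.988 + 25.6744 = 32.6624, limited to 3 d.p. → 5 s.f.; 39.9 − 1.2 = 38.7, limited to 1 d.p. → 3 s.f.
Carrying full precision, 32.6624 ÷ 38.7 = 0.843989664083…; keep min(5, 3) = 3 s.f.
Rounded to 3 significant figures: 0.844.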